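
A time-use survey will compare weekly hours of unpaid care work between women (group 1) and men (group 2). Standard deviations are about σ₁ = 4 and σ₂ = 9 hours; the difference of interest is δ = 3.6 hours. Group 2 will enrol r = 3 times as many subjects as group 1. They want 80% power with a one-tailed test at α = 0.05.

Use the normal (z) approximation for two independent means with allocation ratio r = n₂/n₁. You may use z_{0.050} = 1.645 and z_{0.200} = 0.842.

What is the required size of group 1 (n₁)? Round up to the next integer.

n₁ = 21

n₁ = (z_α + z_β)² · (σ₁² + σ₂²/r) / δ²
   = (1.645 + 0.842)² · (4² + 9²/3) / 3.6²
   = 6.1852 · (16 + 27) / 12.96
   = 6.1852 · 43 / 12.96
   = 20.52
Round up → n₁ = 21; n₂ = r·n₁ = 3 × 21 = 63.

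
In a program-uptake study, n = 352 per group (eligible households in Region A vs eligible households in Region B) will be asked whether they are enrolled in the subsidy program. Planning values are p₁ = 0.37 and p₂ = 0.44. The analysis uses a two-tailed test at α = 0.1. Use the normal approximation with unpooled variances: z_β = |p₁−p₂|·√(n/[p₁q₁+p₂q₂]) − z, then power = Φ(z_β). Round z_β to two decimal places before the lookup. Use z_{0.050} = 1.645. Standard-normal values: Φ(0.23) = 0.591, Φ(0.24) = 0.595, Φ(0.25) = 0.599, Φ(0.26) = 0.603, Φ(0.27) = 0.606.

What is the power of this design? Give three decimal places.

z_β = |p₁−p₂|·√(n/[p₁q₁+p₂q₂]) − z_{α/2}
    = 0.07 · √(352/0.4795) − 1.645
    = 0.07 · 27.0942 − 1.645
    = 1.8966 − 1.645 = 0.2516 → 0.25
Power = Φ(0.25) = 0.599.

Power ≈ 0.599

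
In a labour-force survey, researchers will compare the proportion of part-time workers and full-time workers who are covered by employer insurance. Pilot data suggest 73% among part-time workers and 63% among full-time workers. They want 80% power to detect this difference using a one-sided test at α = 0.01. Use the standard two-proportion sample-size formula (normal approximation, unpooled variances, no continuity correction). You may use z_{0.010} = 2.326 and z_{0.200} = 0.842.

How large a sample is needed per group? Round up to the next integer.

n = 432 per group

n = (z_α + z_β)² · [p₁(1−p₁) + p₂(1−p₂)] / (p₁ − p₂)²
  = (2.326 + 0.842)² · (0.73·0.27 + 0.63·0.37) / (0.10)²
  = (3.168)² · (0.1971 + 0.2331) / 0.0100
  = 10.0362 · 0.4302 / 0.0100
  = 431.76
Round up → n = 432 per group.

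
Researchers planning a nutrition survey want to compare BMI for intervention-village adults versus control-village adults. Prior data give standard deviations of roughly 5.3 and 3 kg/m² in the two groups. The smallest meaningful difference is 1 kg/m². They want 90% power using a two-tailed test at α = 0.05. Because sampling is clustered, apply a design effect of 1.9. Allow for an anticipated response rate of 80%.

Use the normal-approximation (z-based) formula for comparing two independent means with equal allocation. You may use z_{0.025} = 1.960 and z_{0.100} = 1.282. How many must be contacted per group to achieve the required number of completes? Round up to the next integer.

n = (z_{α/2} + z_β)² · (σ₁² + σ₂²) / δ²
  = (1.960 + 1.282)² · (5.3² + 3² = 37.09) / 1²
  = 10.5106 · 37.09 / 1
  = 389.84
Design effect: 1.9 × 389.84 = 740.69.
Adjust for 80% response: 740.69 / 0.80 = 925.86.
Round up → n = 926 per group.

n = 926 per group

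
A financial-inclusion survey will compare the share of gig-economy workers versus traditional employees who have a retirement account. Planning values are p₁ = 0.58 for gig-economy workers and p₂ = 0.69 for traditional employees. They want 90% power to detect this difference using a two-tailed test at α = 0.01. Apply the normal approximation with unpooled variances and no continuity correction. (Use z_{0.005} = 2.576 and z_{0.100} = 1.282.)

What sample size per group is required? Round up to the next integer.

n = 563 per group

n = (z_{α/2} + z_β)² · [p₁(1−p₁) + p₂(1−p₂)] / (p₁ − p₂)²
  = (2.576 + 1.282)² · (0.58·0.42 + 0.69·0.31) / (-0.11)²
  = (3.858)² · (0.2436 + 0.2139) / 0.0121
  = 14.8842 · 0.4575 / 0.0121
  = 562.77
Round up → n = 563 per group.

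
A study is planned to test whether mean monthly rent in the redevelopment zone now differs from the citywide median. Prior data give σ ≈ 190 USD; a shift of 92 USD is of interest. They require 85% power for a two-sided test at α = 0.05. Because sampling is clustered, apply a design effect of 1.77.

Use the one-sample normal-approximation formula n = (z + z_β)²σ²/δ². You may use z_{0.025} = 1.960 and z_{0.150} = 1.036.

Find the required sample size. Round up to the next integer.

n = (z_{α/2} + z_β)² · σ² / δ²
  = (1.960 + 1.036)² · 190² / 92²
  = 8.9760 · 36100 / 8464
  = 38.28
Design effect: 1.77 × 38.28 = 67.76.
Round up → n = 68.

n = 68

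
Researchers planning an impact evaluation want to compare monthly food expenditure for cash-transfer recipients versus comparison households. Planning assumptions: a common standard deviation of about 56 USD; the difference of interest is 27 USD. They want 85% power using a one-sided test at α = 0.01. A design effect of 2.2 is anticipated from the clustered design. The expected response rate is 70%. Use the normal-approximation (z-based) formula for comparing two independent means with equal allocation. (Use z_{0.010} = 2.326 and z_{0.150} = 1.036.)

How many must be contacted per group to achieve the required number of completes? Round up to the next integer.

n = (z_α + z_β)² · (σ₁² + σ₂²) / δ²
  = (2.326 + 1.036)² · (2·56² = 6272) / 27²
  = 11.3030 · 6272 / 729
  = 97.25
Design effect: 2.2 × 97.25 = 213.94.
Adjust for 70% response: 213.94 / 0.70 = 305.63.
Round up → n = 306 per group.

n = 306 per group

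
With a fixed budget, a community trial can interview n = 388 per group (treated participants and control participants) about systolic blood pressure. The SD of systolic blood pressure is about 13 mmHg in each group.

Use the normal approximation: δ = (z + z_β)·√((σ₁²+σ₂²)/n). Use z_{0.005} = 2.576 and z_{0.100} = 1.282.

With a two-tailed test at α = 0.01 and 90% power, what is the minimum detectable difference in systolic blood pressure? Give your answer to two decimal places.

Minimum detectable difference ≈ 3.60 mmHg

δ = (z_{α/2} + z_β) · √((σ₁²+σ₂²)/n)
  = (2.576 + 1.282) · √(338/388)
  = 3.858 · √0.87113
  = 3.858 · 0.9333
  = 3.6008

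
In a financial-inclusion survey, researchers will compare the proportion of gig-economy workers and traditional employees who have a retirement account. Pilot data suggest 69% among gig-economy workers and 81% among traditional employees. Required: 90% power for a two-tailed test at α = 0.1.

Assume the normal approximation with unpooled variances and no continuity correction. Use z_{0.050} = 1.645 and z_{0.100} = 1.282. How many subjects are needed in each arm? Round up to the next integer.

n = 219 per group

n = (z_{α/2} + z_β)² · [p₁(1−p₁) + p₂(1−p₂)] / (p₁ − p₂)²
  = (1.645 + 1.282)² · (0.69·0.31 + 0.81·0.19) / (-0.12)²
  = (2.927)² · (0.2139 + 0.1539) / 0.0144
  = 8.5673 · 0.3678 / 0.0144
  = 218.82
Round up → n = 219 per group.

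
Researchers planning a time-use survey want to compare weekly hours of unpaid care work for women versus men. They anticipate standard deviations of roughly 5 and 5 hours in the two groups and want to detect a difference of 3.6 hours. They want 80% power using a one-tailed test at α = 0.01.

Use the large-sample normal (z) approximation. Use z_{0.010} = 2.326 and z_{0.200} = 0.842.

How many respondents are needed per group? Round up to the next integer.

n = (z_α + z_β)² · (σ₁² + σ₂²) / δ²
  = (2.326 + 0.842)² · (5² + 5² = 50) / 3.6²
  = 10.0362 · 50 / 12.96
  = 38.72
Round up → n = 39 per group.

n = 39 per group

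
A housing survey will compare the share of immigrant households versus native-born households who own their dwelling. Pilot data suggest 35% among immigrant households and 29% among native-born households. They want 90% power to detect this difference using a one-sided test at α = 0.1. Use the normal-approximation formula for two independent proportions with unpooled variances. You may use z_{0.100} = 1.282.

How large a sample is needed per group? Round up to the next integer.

n = (z_α + z_β)² · [p₁(1−p₁) + p₂(1−p₂)] / (p₁ − p₂)²
  = (1.282 + 1.282)² · (0.35·0.65 + 0.29·0.71) / (0.06)²
  = (2.564)² · (0.2275 + 0.2059) / 0.0036
  = 6.5741 · 0.4334 / 0.0036
  = 791.45
Round up → n = 792 per group.

n = 792 per group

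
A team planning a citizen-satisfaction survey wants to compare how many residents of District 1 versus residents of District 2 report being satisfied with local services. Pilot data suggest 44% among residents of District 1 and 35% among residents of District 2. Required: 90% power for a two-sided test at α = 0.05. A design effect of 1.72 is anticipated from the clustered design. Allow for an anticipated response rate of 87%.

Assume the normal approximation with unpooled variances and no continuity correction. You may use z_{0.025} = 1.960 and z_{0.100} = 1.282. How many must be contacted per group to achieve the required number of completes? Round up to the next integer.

n = 1216 per group

n = (z_{α/2} + z_β)² · [p₁(1−p₁) + p₂(1−p₂)] / (p₁ − p₂)²
  = (1.960 + 1.282)² · (0.44·0.56 + 0.35·0.65) / (0.09)²
  = (3.242)² · (0.2464 + 0.2275) / 0.0081
  = 10.5106 · 0.4739 / 0.0081
  = 614.93
Design effect: 1.72 × 614.93 = 1057.68.
Adjust for 87% response: 1057.68 / 0.87 = 1215.73.
Round up → n = 1216 per group.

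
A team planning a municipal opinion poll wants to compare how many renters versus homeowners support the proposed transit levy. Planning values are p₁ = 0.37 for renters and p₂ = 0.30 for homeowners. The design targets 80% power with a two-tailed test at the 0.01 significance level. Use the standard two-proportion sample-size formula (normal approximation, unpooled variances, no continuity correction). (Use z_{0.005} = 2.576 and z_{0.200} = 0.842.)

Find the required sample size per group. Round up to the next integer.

n = (z_{α/2} + z_β)² · [p₁(1−p₁) + p₂(1−p₂)] / (p₁ − p₂)²
  = (2.576 + 0.842)² · (0.37·0.63 + 0.30·0.70) / (0.07)²
  = (3.418)² · (0.2331 + 0.2100) / 0.0049
  = 11.6827 · 0.4431 / 0.0049
  = 1056.45
Round up → n = 1057 per group.

n = 1057 per group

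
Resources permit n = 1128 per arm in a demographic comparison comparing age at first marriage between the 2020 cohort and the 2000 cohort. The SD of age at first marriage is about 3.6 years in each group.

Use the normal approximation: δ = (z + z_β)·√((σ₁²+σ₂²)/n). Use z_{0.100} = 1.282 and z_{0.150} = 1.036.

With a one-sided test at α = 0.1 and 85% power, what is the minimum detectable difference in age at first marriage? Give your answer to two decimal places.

Minimum detectable difference ≈ 0.35 years

δ = (z_α + z_β) · √((σ₁²+σ₂²)/n)
  = (1.282 + 1.036) · √(25.92/1128)
  = 2.318 · √0.02298
  = 2.318 · 0.1516
  = 0.3514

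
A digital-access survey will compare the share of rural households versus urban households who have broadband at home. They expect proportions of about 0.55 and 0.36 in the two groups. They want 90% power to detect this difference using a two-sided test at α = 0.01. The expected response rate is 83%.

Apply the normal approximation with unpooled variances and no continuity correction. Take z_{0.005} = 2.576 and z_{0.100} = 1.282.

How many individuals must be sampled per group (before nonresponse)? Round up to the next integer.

n = 238 per group

n = (z_{α/2} + z_β)² · [p₁(1−p₁) + p₂(1−p₂)] / (p₁ − p₂)²
  = (2.576 + 1.282)² · (0.55·0.45 + 0.36·0.64) / (0.19)²
  = (3.858)² · (0.2475 + 0.2304) / 0.0361
  = 14.8842 · 0.4779 / 0.0361
  = 197.04
Adjust for 83% response: 197.04 / 0.83 = 237.40.
Round up → n = 238 per group.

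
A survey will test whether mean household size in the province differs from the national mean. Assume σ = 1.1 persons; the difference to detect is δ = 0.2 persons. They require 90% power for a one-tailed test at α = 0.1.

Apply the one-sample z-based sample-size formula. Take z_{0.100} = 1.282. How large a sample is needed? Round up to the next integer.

n = 199

n = (z_α + z_β)² · σ² / δ²
  = (1.282 + 1.282)² · 1.1² / 0.2²
  = 6.5741 · 1.21 / 0.04
  = 198.87
Round up → n = 199.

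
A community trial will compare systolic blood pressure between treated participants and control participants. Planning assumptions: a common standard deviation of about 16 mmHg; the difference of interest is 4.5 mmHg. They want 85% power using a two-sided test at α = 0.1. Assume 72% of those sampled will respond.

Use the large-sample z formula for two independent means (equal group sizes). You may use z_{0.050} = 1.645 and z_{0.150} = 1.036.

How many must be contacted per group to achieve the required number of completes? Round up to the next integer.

n = 253 per group

n = (z_{α/2} + z_β)² · (σ₁² + σ₂²) / δ²
  = (1.645 + 1.036)² · (2·16² = 512) / 4.5²
  = 7.1878 · 512 / 20.25
  = 181.73
Adjust for 72% response: 181.73 / 0.72 = 252.41.
Round up → n = 253 per group.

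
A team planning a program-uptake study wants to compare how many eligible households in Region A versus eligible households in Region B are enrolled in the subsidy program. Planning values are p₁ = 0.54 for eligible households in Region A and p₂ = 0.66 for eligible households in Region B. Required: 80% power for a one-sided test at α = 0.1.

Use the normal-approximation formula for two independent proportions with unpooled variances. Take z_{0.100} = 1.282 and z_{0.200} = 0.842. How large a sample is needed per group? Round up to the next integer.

n = 149 per group

n = (z_α + z_β)² · [p₁(1−p₁) + p₂(1−p₂)] / (p₁ − p₂)²
  = (1.282 + 0.842)² · (0.54·0.46 + 0.66·0.34) / (-0.12)²
  = (2.124)² · (0.2484 + 0.2244) / 0.0144
  = 4.5114 · 0.4728 / 0.0144
  = 148.12
Round up → n = 149 per group.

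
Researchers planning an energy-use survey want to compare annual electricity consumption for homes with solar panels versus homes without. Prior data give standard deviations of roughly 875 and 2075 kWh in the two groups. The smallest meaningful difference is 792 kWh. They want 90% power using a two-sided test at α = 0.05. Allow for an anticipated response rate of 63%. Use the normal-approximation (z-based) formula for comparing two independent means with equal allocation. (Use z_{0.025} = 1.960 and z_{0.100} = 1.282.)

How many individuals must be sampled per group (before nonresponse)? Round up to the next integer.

n = (z_{α/2} + z_β)² · (σ₁² + σ₂²) / δ²
  = (1.960 + 1.282)² · (875² + 2075² = 5071250) / 792²
  = 10.5106 · 5071250 / 627264
  = 84.97
Adjust for 63% response: 84.97 / 0.63 = 134.88.
Round up → n = 135 per group.

n = 135 per group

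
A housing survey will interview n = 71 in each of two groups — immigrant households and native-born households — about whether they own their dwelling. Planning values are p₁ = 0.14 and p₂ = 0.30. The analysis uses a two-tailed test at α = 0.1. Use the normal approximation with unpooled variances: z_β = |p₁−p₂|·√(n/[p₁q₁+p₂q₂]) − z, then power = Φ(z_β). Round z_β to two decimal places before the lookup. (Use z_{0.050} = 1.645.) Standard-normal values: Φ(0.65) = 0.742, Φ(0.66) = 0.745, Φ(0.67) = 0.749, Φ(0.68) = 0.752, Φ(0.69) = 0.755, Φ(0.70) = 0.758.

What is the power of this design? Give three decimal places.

Power ≈ 0.758

z_β = |p₁−p₂|·√(n/[p₁q₁+p₂q₂]) − z_{α/2}
    = 0.16 · √(71/0.3304) − 1.645
    = 0.16 · 14.6592 − 1.645
    = 2.3455 − 1.645 = 0.7005 → 0.70
Power = Φ(0.70) = 0.758.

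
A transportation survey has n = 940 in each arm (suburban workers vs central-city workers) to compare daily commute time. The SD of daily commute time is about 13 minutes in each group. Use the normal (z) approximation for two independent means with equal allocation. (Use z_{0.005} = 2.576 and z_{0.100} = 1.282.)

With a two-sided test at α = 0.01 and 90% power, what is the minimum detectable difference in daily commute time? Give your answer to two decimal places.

Minimum detectable difference ≈ 2.31 minutes

δ = (z_{α/2} + z_β) · √((σ₁²+σ₂²)/n)
  = (2.576 + 1.282) · √(338/940)
  = 3.858 · √0.35957
  = 3.858 · 0.5996
  = 2.3134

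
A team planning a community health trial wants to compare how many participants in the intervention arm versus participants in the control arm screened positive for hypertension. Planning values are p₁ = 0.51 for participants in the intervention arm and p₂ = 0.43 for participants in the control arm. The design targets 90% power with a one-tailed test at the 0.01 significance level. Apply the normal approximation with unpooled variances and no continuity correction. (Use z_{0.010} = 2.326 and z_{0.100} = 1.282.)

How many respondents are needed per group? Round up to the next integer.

n = 1007 per group

n = (z_α + z_β)² · [p₁(1−p₁) + p₂(1−p₂)] / (p₁ − p₂)²
  = (2.326 + 1.282)² · (0.51·0.49 + 0.43·0.57) / (0.08)²
  = (3.608)² · (0.2499 + 0.2451) / 0.0064
  = 13.0177 · 0.4950 / 0.0064
  = 1006.83
Round up → n = 1007 per group.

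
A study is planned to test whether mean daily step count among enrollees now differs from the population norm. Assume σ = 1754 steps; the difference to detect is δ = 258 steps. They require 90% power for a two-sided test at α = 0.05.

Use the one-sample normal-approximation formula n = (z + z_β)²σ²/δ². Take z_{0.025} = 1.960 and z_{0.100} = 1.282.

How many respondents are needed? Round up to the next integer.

n = 486

n = (z_{α/2} + z_β)² · σ² / δ²
  = (1.960 + 1.282)² · 1754² / 258²
  = 10.5106 · 3076516 / 66564
  = 485.79
Round up → n = 486.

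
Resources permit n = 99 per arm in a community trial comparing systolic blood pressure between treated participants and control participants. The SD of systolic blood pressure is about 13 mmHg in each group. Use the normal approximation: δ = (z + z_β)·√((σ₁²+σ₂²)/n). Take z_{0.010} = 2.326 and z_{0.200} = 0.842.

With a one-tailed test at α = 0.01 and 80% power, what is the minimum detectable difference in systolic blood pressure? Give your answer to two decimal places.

δ = (z_α + z_β) · √((σ₁²+σ₂²)/n)
  = (2.326 + 0.842) · √(338/99)
  = 3.168 · √3.4141
  = 3.168 · 1.8477
  = 5.8536

Minimum detectable difference ≈ 5.85 mmHg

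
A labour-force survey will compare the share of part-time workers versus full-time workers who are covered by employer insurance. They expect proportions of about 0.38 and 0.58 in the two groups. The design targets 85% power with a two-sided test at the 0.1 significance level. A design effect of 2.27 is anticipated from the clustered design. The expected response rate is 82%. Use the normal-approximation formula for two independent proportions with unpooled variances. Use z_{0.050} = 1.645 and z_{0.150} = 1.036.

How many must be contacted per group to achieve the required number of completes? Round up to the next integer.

n = 239 per group

n = (z_{α/2} + z_β)² · [p₁(1−p₁) + p₂(1−p₂)] / (p₁ − p₂)²
  = (1.645 + 1.036)² · (0.38·0.62 + 0.58·0.42) / (-0.20)²
  = (2.681)² · (0.2356 + 0.2436) / 0.0400
  = 7.1878 · 0.4792 / 0.0400
  = 86.11
Design effect: 2.27 × 86.11 = 195.47.
Adjust for 82% response: 195.47 / 0.82 = 238.38.
Round up → n = 239 per group.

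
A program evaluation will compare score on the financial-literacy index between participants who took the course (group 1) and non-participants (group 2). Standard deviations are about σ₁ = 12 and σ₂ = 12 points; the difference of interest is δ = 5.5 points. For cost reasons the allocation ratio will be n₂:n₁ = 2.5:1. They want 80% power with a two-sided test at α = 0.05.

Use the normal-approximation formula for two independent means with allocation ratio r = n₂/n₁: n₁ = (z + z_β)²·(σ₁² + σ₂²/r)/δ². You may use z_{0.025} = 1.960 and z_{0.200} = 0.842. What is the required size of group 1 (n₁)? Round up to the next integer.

n₁ = 53

n₁ = (z_{α/2} + z_β)² · (σ₁² + σ₂²/r) / δ²
   = (1.960 + 0.842)² · (12² + 12²/2.5) / 5.5²
   = 7.8512 · (144 + 57.6) / 30.25
   = 7.8512 · 201.6 / 30.25
   = 52.32
Round up → n₁ = 53; n₂ = r·n₁ = 2.5 × 53 = 133.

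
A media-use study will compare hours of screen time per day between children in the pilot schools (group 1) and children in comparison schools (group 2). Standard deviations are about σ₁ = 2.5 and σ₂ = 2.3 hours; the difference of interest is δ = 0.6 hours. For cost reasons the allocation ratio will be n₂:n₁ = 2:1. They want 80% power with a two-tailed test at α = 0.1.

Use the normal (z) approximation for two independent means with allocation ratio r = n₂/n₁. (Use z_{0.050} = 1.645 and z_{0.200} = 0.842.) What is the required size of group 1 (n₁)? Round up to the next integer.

n₁ = (z_{α/2} + z_β)² · (σ₁² + σ₂²/r) / δ²
   = (1.645 + 0.842)² · (2.5² + 2.3²/2) / 0.6²
   = 6.1852 · (6.25 + 2.645) / 0.36
   = 6.1852 · 8.895 / 0.36
   = 152.83
Round up → n₁ = 153; n₂ = r·n₁ = 2 × 153 = 306.

n₁ = 153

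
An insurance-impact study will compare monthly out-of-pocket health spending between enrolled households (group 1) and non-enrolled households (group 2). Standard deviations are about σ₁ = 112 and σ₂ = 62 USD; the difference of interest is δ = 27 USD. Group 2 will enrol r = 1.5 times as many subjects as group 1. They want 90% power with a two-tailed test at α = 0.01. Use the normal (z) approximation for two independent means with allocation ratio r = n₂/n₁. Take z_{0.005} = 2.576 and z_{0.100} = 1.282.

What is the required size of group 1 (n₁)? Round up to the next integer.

n₁ = 309

n₁ = (z_{α/2} + z_β)² · (σ₁² + σ₂²/r) / δ²
   = (2.576 + 1.282)² · (112² + 62²/1.5) / 27²
   = 14.8842 · (12544 + 2562.7) / 729
   = 14.8842 · 15106.7 / 729
   = 308.44
Round up → n₁ = 309; n₂ = r·n₁ = 1.5 × 309 = 464.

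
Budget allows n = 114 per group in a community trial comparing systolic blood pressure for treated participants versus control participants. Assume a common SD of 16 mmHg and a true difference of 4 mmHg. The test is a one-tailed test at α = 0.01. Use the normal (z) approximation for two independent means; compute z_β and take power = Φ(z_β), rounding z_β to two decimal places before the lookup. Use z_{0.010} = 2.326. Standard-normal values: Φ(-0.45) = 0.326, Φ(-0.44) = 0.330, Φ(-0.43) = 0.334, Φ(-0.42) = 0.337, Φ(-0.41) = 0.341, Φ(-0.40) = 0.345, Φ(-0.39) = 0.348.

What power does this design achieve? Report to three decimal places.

Power ≈ 0.330

z_β = δ·√(n/(σ₁²+σ₂²)) − z_α
    = 4 · √(114/512) − 2.326
    = 4 · 0.47186 − 2.326
    = 1.8875 − 2.326 = -0.4385 → -0.44
Power = Φ(-0.44) = 0.330.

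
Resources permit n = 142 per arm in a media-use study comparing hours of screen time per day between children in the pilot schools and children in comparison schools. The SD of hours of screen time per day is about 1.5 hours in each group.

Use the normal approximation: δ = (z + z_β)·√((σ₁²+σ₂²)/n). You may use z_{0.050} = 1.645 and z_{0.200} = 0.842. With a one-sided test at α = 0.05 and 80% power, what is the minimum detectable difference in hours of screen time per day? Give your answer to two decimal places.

δ = (z_α + z_β) · √((σ₁²+σ₂²)/n)
  = (1.645 + 0.842) · √(4.5/142)
  = 2.487 · √0.03169
  = 2.487 · 0.1780
  = 0.4427

Minimum detectable difference ≈ 0.44 hours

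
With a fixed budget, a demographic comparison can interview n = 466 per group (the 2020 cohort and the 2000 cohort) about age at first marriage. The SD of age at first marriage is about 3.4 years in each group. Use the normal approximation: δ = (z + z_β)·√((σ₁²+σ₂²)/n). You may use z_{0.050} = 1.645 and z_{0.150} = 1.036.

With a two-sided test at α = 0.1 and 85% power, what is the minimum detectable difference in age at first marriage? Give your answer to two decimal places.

δ = (z_{α/2} + z_β) · √((σ₁²+σ₂²)/n)
  = (1.645 + 1.036) · √(23.12/466)
  = 2.681 · √0.04961
  = 2.681 · 0.2227
  = 0.5972

Minimum detectable difference ≈ 0.60 years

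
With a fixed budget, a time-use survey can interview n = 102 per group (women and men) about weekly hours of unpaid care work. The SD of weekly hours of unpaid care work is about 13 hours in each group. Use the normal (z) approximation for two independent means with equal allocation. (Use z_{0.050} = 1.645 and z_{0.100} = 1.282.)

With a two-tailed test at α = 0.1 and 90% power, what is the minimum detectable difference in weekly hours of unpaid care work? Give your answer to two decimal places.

δ = (z_{α/2} + z_β) · √((σ₁²+σ₂²)/n)
  = (1.645 + 1.282) · √(338/102)
  = 2.927 · √3.3137
  = 2.927 · 1.8204
  = 5.3282

Minimum detectable difference ≈ 5.33 hours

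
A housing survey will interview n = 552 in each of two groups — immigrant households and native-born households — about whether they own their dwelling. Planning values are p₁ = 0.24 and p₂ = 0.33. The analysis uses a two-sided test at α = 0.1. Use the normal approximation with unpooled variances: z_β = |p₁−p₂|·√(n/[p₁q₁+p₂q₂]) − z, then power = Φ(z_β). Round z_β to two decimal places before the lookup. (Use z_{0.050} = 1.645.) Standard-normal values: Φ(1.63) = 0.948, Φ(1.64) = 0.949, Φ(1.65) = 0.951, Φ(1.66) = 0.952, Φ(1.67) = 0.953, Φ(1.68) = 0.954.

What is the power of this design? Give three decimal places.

z_β = |p₁−p₂|·√(n/[p₁q₁+p₂q₂]) − z_{α/2}
    = 0.09 · √(552/0.4035) − 1.645
    = 0.09 · 36.9869 − 1.645
    = 3.3288 − 1.645 = 1.6838 → 1.68
Power = Φ(1.68) = 0.954.

Power ≈ 0.954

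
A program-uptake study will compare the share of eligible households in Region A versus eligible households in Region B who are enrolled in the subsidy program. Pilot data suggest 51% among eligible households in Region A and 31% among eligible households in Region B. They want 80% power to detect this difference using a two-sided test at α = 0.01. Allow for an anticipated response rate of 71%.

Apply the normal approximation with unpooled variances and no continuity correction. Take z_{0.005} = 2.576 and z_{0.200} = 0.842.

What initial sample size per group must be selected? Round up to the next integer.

n = 191 per group

n = (z_{α/2} + z_β)² · [p₁(1−p₁) + p₂(1−p₂)] / (p₁ − p₂)²
  = (2.576 + 0.842)² · (0.51·0.49 + 0.31·0.69) / (0.20)²
  = (3.418)² · (0.2499 + 0.2139) / 0.0400
  = 11.6827 · 0.4638 / 0.0400
  = 135.46
Adjust for 71% response: 135.46 / 0.71 = 190.79.
Round up → n = 191 per group.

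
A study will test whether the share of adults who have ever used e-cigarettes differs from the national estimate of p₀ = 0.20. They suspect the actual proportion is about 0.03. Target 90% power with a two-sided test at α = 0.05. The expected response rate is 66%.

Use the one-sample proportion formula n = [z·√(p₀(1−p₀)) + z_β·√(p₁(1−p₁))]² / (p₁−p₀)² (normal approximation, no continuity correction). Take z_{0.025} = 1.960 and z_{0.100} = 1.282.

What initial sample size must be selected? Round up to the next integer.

n = 53

n = [z_{α/2}·√(p₀q₀) + z_β·√(p₁q₁)]² / (p₁ − p₀)²
  = [1.960·√(0.20·0.80) + 1.282·√(0.03·0.97)]² / (-0.17)²
  = [1.960·0.4000 + 1.282·0.1706]² / 0.0289
  = [1.0027]² / 0.0289
  = 34.79
Adjust for 66% response: 34.79 / 0.66 = 52.71.
Round up → n = 53.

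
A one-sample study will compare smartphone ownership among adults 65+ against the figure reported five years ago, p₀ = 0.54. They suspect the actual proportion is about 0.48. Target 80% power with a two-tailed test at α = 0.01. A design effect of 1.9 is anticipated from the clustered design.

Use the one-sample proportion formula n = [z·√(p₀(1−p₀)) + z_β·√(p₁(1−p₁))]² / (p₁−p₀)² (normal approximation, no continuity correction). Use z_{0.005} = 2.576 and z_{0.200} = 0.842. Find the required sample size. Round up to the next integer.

n = 1534

n = [z_{α/2}·√(p₀q₀) + z_β·√(p₁q₁)]² / (p₁ − p₀)²
  = [2.576·√(0.54·0.46) + 0.842·√(0.48·0.52)]² / (-0.06)²
  = [2.576·0.4984 + 0.842·0.4996]² / 0.0036
  = [1.7045]² / 0.0036
  = 807.07
Design effect: 1.9 × 807.07 = 1533.43.
Round up → n = 1534.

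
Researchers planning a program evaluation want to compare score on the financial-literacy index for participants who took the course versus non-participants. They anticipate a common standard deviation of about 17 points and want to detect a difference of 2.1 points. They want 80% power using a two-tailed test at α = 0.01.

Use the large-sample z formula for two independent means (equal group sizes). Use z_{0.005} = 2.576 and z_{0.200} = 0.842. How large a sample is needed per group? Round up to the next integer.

n = (z_{α/2} + z_β)² · (σ₁² + σ₂²) / δ²
  = (2.576 + 0.842)² · (2·17² = 578) / 2.1²
  = 11.6827 · 578 / 4.41
  = 1531.21
Round up → n = 1532 per group.

n = 1532 per group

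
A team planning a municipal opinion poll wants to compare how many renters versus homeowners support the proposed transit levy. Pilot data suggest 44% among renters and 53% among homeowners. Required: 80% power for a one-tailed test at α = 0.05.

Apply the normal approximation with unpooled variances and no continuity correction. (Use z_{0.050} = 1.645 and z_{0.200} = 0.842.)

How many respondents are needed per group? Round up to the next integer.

n = 379 per group

n = (z_α + z_β)² · [p₁(1−p₁) + p₂(1−p₂)] / (p₁ − p₂)²
  = (1.645 + 0.842)² · (0.44·0.56 + 0.53·0.47) / (-0.09)²
  = (2.487)² · (0.2464 + 0.2491) / 0.0081
  = 6.1852 · 0.4955 / 0.0081
  = 378.36
Round up → n = 379 per group.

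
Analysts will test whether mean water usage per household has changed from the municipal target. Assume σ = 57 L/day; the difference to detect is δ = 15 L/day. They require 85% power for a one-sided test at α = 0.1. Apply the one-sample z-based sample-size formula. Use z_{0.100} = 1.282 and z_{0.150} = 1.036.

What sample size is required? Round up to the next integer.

n = (z_α + z_β)² · σ² / δ²
  = (1.282 + 1.036)² · 57² / 15²
  = 5.3731 · 3249 / 225
  = 77.59
Round up → n = 78.

n = 78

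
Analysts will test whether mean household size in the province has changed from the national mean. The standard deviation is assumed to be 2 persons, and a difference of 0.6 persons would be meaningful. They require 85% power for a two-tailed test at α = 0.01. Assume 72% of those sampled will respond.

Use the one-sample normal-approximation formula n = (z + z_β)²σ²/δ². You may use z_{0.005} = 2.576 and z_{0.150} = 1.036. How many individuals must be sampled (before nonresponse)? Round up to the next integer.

n = 202

n = (z_{α/2} + z_β)² · σ² / δ²
  = (2.576 + 1.036)² · 2² / 0.6²
  = 13.0465 · 4 / 0.36
  = 144.96
Adjust for 72% response: 144.96 / 0.72 = 201.34.
Round up → n = 202.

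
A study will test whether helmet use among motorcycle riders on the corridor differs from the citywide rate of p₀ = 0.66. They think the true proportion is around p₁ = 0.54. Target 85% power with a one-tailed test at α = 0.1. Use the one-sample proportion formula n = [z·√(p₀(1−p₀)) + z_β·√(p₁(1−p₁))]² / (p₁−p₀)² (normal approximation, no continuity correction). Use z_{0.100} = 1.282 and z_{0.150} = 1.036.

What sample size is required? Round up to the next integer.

n = 88

n = [z_α·√(p₀q₀) + z_β·√(p₁q₁)]² / (p₁ − p₀)²
  = [1.282·√(0.66·0.34) + 1.036·√(0.54·0.46)]² / (-0.12)²
  = [1.282·0.4737 + 1.036·0.4984]² / 0.0144
  = [1.1236]² / 0.0144
  = 87.68
Round up → n = 88.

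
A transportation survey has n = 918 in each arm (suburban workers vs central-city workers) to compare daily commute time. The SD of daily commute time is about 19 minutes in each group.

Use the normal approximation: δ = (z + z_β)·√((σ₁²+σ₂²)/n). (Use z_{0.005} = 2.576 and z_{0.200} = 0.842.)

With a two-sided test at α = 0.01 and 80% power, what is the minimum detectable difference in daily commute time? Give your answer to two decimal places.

δ = (z_{α/2} + z_β) · √((σ₁²+σ₂²)/n)
  = (2.576 + 0.842) · √(722/918)
  = 3.418 · √0.78649
  = 3.418 · 0.8868
  = 3.0312

Minimum detectable difference ≈ 3.03 minutes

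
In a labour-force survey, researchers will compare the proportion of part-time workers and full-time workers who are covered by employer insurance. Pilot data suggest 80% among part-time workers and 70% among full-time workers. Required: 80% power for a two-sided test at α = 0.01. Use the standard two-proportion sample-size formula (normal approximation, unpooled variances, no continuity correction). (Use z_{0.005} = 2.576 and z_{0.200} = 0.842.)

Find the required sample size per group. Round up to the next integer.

n = (z_{α/2} + z_β)² · [p₁(1−p₁) + p₂(1−p₂)] / (p₁ − p₂)²
  = (2.576 + 0.842)² · (0.80·0.20 + 0.70·0.30) / (0.10)²
  = (3.418)² · (0.1600 + 0.2100) / 0.0100
  = 11.6827 · 0.3700 / 0.0100
  = 432.26
Round up → n = 433 per group.

n = 433 per group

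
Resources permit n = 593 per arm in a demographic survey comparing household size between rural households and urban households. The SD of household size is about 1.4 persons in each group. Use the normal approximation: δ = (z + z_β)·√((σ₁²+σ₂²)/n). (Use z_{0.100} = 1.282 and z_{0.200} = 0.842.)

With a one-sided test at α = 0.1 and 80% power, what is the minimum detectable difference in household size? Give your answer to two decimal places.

Minimum detectable difference ≈ 0.17 persons

δ = (z_α + z_β) · √((σ₁²+σ₂²)/n)
  = (1.282 + 0.842) · √(3.92/593)
  = 2.124 · √0.00661
  = 2.124 · 0.0813
  = 0.1727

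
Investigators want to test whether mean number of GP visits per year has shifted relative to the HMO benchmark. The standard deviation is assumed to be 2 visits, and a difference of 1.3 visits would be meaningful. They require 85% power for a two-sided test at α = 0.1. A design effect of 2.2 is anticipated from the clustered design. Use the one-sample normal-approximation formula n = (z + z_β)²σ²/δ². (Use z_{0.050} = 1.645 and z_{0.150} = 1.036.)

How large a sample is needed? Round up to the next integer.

n = 38

n = (z_{α/2} + z_β)² · σ² / δ²
  = (1.645 + 1.036)² · 2² / 1.3²
  = 7.1878 · 4 / 1.69
  = 17.01
Design effect: 2.2 × 17.01 = 37.43.
Round up → n = 38.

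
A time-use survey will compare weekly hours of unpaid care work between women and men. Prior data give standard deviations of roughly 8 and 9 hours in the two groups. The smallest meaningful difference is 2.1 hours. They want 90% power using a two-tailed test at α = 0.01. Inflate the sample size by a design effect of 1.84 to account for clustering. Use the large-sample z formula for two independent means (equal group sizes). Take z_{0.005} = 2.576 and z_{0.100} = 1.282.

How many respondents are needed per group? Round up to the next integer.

n = 901 per group

n = (z_{α/2} + z_β)² · (σ₁² + σ₂²) / δ²
  = (2.576 + 1.282)² · (8² + 9² = 145) / 2.1²
  = 14.8842 · 145 / 4.41
  = 489.39
Design effect: 1.84 × 489.39 = 900.48.
Round up → n = 901 per group.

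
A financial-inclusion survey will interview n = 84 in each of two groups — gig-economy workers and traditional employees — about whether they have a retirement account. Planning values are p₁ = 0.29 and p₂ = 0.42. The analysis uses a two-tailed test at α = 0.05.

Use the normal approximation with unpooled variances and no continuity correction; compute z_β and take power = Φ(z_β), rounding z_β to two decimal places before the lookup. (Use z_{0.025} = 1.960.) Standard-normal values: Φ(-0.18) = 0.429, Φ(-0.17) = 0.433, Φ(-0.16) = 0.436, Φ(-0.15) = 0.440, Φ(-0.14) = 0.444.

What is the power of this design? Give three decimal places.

z_β = |p₁−p₂|·√(n/[p₁q₁+p₂q₂]) − z_{α/2}
    = 0.13 · √(84/0.4495) − 1.960
    = 0.13 · 13.6702 − 1.960
    = 1.7771 − 1.960 = -0.1829 → -0.18
Power = Φ(-0.18) = 0.429.

Power ≈ 0.429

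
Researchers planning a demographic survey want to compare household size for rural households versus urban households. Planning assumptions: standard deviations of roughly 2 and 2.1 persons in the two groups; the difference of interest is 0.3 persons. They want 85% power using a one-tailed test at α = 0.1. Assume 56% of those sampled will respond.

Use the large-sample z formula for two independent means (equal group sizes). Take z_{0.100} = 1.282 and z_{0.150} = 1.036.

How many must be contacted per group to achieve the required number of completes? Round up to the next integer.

n = 897 per group

n = (z_α + z_β)² · (σ₁² + σ₂²) / δ²
  = (1.282 + 1.036)² · (2² + 2.1² = 8.41) / 0.3²
  = 5.3731 · 8.41 / 0.09
  = 502.09
Adjust for 56% response: 502.09 / 0.56 = 896.59.
Round up → n = 897 per group.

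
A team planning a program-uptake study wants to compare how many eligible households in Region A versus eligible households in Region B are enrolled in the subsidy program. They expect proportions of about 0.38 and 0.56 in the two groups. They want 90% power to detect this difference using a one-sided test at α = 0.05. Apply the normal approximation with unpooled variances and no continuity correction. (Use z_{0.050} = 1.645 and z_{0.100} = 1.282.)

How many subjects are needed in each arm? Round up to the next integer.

n = 128 per group

n = (z_α + z_β)² · [p₁(1−p₁) + p₂(1−p₂)] / (p₁ − p₂)²
  = (1.645 + 1.282)² · (0.38·0.62 + 0.56·0.44) / (-0.18)²
  = (2.927)² · (0.2356 + 0.2464) / 0.0324
  = 8.5673 · 0.4820 / 0.0324
  = 127.45
Round up → n = 128 per group.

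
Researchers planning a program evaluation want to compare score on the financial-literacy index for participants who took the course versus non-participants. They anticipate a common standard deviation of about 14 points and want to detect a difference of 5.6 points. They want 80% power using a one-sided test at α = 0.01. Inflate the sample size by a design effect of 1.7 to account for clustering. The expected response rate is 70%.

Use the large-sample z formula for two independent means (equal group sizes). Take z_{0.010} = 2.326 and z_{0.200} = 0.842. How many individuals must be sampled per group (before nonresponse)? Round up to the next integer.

n = 305 per group

n = (z_α + z_β)² · (σ₁² + σ₂²) / δ²
  = (2.326 + 0.842)² · (2·14² = 392) / 5.6²
  = 10.0362 · 392 / 31.36
  = 125.45
Design effect: 1.7 × 125.45 = 213.27.
Adjust for 70% response: 213.27 / 0.70 = 304.67.
Round up → n = 305 per group.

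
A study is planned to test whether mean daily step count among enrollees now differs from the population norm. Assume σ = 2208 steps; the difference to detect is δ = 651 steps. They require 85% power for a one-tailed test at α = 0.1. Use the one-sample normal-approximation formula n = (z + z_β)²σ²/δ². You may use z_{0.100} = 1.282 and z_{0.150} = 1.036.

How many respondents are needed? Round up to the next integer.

n = (z_α + z_β)² · σ² / δ²
  = (1.282 + 1.036)² · 2208² / 651²
  = 5.3731 · 4875264 / 423801
  = 61.81
Round up → n = 62.

n = 62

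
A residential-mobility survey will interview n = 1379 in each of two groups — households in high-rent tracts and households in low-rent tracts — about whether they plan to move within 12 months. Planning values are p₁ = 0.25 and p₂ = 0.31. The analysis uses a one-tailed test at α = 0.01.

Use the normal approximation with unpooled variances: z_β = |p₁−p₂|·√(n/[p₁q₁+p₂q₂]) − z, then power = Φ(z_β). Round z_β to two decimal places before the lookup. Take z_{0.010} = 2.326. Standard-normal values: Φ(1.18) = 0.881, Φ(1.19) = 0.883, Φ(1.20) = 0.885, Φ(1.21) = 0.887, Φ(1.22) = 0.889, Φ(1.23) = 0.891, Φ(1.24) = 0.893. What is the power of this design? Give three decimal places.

Power ≈ 0.883

z_β = |p₁−p₂|·√(n/[p₁q₁+p₂q₂]) − z_α
    = 0.06 · √(1379/0.4014) − 2.326
    = 0.06 · 58.6129 − 2.326
    = 3.5168 − 2.326 = 1.1908 → 1.19
Power = Φ(1.19) = 0.883.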